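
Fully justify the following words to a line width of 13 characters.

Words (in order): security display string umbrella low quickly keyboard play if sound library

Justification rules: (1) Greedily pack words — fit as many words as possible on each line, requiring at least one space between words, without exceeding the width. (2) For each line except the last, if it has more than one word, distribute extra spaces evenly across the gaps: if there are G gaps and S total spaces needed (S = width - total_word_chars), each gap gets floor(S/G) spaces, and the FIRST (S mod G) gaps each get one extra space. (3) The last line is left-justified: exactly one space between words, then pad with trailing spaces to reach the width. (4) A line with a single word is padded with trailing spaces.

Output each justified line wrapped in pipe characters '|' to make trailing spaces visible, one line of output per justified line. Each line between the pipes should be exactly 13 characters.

Answer: |security     |
|display      |
|string       |
|umbrella  low|
|quickly      |
|keyboard play|
|if      sound|
|library      |

Derivation:
Line 1: ['security'] (min_width=8, slack=5)
Line 2: ['display'] (min_width=7, slack=6)
Line 3: ['string'] (min_width=6, slack=7)
Line 4: ['umbrella', 'low'] (min_width=12, slack=1)
Line 5: ['quickly'] (min_width=7, slack=6)
Line 6: ['keyboard', 'play'] (min_width=13, slack=0)
Line 7: ['if', 'sound'] (min_width=8, slack=5)
Line 8: ['library'] (min_width=7, slack=6)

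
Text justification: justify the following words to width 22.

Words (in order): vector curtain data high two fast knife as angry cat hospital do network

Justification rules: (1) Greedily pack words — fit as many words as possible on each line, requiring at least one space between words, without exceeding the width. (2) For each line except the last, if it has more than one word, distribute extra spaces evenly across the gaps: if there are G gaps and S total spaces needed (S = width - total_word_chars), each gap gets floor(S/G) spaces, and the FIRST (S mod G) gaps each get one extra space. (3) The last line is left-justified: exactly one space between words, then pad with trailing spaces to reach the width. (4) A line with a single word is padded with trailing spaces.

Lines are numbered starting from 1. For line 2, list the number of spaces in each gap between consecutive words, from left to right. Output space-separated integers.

Answer: 1 1 1 1

Derivation:
Line 1: ['vector', 'curtain', 'data'] (min_width=19, slack=3)
Line 2: ['high', 'two', 'fast', 'knife', 'as'] (min_width=22, slack=0)
Line 3: ['angry', 'cat', 'hospital', 'do'] (min_width=21, slack=1)
Line 4: ['network'] (min_width=7, slack=15)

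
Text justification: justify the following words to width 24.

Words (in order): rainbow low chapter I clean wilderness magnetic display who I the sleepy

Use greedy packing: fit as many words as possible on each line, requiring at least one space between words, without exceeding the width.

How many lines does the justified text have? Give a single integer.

Line 1: ['rainbow', 'low', 'chapter', 'I'] (min_width=21, slack=3)
Line 2: ['clean', 'wilderness'] (min_width=16, slack=8)
Line 3: ['magnetic', 'display', 'who', 'I'] (min_width=22, slack=2)
Line 4: ['the', 'sleepy'] (min_width=10, slack=14)
Total lines: 4

Answer: 4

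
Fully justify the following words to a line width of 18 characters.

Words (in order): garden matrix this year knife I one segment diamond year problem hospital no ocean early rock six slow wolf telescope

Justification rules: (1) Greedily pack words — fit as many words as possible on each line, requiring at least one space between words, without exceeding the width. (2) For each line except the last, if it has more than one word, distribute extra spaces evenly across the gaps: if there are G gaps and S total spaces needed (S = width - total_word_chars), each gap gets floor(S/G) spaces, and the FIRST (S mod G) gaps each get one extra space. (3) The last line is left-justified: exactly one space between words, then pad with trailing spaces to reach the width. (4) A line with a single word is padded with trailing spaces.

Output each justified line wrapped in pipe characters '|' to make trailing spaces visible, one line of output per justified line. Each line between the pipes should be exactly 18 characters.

Answer: |garden matrix this|
|year  knife  I one|
|segment    diamond|
|year       problem|
|hospital  no ocean|
|early   rock   six|
|slow          wolf|
|telescope         |

Derivation:
Line 1: ['garden', 'matrix', 'this'] (min_width=18, slack=0)
Line 2: ['year', 'knife', 'I', 'one'] (min_width=16, slack=2)
Line 3: ['segment', 'diamond'] (min_width=15, slack=3)
Line 4: ['year', 'problem'] (min_width=12, slack=6)
Line 5: ['hospital', 'no', 'ocean'] (min_width=17, slack=1)
Line 6: ['early', 'rock', 'six'] (min_width=14, slack=4)
Line 7: ['slow', 'wolf'] (min_width=9, slack=9)
Line 8: ['telescope'] (min_width=9, slack=9)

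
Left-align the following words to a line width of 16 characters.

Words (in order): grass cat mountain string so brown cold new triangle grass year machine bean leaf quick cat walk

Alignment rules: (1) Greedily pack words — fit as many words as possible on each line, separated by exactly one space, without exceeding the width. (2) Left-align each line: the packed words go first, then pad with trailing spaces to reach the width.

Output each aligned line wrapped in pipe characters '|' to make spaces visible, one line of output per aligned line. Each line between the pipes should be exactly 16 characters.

Line 1: ['grass', 'cat'] (min_width=9, slack=7)
Line 2: ['mountain', 'string'] (min_width=15, slack=1)
Line 3: ['so', 'brown', 'cold'] (min_width=13, slack=3)
Line 4: ['new', 'triangle'] (min_width=12, slack=4)
Line 5: ['grass', 'year'] (min_width=10, slack=6)
Line 6: ['machine', 'bean'] (min_width=12, slack=4)
Line 7: ['leaf', 'quick', 'cat'] (min_width=14, slack=2)
Line 8: ['walk'] (min_width=4, slack=12)

Answer: |grass cat       |
|mountain string |
|so brown cold   |
|new triangle    |
|grass year      |
|machine bean    |
|leaf quick cat  |
|walk            |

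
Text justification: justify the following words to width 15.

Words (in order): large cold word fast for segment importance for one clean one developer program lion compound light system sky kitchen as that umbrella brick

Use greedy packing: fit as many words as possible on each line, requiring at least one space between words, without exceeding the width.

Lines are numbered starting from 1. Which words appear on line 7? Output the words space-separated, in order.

Answer: program lion

Derivation:
Line 1: ['large', 'cold', 'word'] (min_width=15, slack=0)
Line 2: ['fast', 'for'] (min_width=8, slack=7)
Line 3: ['segment'] (min_width=7, slack=8)
Line 4: ['importance', 'for'] (min_width=14, slack=1)
Line 5: ['one', 'clean', 'one'] (min_width=13, slack=2)
Line 6: ['developer'] (min_width=9, slack=6)
Line 7: ['program', 'lion'] (min_width=12, slack=3)
Line 8: ['compound', 'light'] (min_width=14, slack=1)
Line 9: ['system', 'sky'] (min_width=10, slack=5)
Line 10: ['kitchen', 'as', 'that'] (min_width=15, slack=0)
Line 11: ['umbrella', 'brick'] (min_width=14, slack=1)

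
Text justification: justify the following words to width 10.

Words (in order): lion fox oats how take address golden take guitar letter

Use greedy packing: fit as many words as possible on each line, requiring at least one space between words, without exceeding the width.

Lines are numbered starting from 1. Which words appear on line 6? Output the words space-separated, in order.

Answer: take

Derivation:
Line 1: ['lion', 'fox'] (min_width=8, slack=2)
Line 2: ['oats', 'how'] (min_width=8, slack=2)
Line 3: ['take'] (min_width=4, slack=6)
Line 4: ['address'] (min_width=7, slack=3)
Line 5: ['golden'] (min_width=6, slack=4)
Line 6: ['take'] (min_width=4, slack=6)
Line 7: ['guitar'] (min_width=6, slack=4)
Line 8: ['letter'] (min_width=6, slack=4)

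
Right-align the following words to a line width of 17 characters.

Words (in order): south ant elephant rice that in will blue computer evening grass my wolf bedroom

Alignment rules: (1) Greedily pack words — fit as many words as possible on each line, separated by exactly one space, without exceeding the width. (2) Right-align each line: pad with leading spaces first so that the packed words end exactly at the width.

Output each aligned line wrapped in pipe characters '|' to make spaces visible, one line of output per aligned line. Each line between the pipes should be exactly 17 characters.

Line 1: ['south', 'ant'] (min_width=9, slack=8)
Line 2: ['elephant', 'rice'] (min_width=13, slack=4)
Line 3: ['that', 'in', 'will', 'blue'] (min_width=17, slack=0)
Line 4: ['computer', 'evening'] (min_width=16, slack=1)
Line 5: ['grass', 'my', 'wolf'] (min_width=13, slack=4)
Line 6: ['bedroom'] (min_width=7, slack=10)

Answer: |        south ant|
|    elephant rice|
|that in will blue|
| computer evening|
|    grass my wolf|
|          bedroom|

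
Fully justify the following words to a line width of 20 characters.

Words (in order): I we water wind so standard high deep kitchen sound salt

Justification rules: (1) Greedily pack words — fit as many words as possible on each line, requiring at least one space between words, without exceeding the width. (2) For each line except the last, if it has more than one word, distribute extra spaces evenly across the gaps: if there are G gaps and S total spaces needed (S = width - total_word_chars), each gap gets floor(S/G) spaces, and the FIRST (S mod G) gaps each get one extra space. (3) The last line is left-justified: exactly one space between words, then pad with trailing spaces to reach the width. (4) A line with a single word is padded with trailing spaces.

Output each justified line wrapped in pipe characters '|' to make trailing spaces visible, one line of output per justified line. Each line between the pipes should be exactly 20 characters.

Line 1: ['I', 'we', 'water', 'wind', 'so'] (min_width=18, slack=2)
Line 2: ['standard', 'high', 'deep'] (min_width=18, slack=2)
Line 3: ['kitchen', 'sound', 'salt'] (min_width=18, slack=2)

Answer: |I  we  water wind so|
|standard  high  deep|
|kitchen sound salt  |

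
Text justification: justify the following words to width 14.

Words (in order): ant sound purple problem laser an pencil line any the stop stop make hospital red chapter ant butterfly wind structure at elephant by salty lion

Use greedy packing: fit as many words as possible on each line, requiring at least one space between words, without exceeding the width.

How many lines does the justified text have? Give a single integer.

Line 1: ['ant', 'sound'] (min_width=9, slack=5)
Line 2: ['purple', 'problem'] (min_width=14, slack=0)
Line 3: ['laser', 'an'] (min_width=8, slack=6)
Line 4: ['pencil', 'line'] (min_width=11, slack=3)
Line 5: ['any', 'the', 'stop'] (min_width=12, slack=2)
Line 6: ['stop', 'make'] (min_width=9, slack=5)
Line 7: ['hospital', 'red'] (min_width=12, slack=2)
Line 8: ['chapter', 'ant'] (min_width=11, slack=3)
Line 9: ['butterfly', 'wind'] (min_width=14, slack=0)
Line 10: ['structure', 'at'] (min_width=12, slack=2)
Line 11: ['elephant', 'by'] (min_width=11, slack=3)
Line 12: ['salty', 'lion'] (min_width=10, slack=4)
Total lines: 12

Answer: 12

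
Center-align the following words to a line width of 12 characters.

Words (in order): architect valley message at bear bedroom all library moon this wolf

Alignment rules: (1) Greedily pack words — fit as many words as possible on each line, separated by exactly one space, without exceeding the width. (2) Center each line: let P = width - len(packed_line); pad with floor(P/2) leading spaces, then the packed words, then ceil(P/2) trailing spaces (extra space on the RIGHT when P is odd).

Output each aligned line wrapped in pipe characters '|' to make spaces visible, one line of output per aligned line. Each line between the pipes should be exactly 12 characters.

Answer: | architect  |
|   valley   |
| message at |
|bear bedroom|
|all library |
| moon this  |
|    wolf    |

Derivation:
Line 1: ['architect'] (min_width=9, slack=3)
Line 2: ['valley'] (min_width=6, slack=6)
Line 3: ['message', 'at'] (min_width=10, slack=2)
Line 4: ['bear', 'bedroom'] (min_width=12, slack=0)
Line 5: ['all', 'library'] (min_width=11, slack=1)
Line 6: ['moon', 'this'] (min_width=9, slack=3)
Line 7: ['wolf'] (min_width=4, slack=8)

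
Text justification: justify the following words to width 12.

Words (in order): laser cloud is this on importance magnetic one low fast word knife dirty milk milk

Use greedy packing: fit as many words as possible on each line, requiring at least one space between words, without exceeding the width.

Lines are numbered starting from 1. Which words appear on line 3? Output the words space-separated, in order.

Answer: importance

Derivation:
Line 1: ['laser', 'cloud'] (min_width=11, slack=1)
Line 2: ['is', 'this', 'on'] (min_width=10, slack=2)
Line 3: ['importance'] (min_width=10, slack=2)
Line 4: ['magnetic', 'one'] (min_width=12, slack=0)
Line 5: ['low', 'fast'] (min_width=8, slack=4)
Line 6: ['word', 'knife'] (min_width=10, slack=2)
Line 7: ['dirty', 'milk'] (min_width=10, slack=2)
Line 8: ['milk'] (min_width=4, slack=8)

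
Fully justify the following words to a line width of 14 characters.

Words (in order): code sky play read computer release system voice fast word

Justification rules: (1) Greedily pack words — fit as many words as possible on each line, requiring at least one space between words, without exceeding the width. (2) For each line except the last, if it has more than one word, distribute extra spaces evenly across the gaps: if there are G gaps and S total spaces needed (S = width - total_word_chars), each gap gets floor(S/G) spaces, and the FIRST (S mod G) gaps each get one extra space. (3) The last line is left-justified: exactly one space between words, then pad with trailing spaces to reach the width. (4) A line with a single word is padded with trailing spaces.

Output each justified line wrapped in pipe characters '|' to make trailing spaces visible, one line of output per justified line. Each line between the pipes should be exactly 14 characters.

Answer: |code  sky play|
|read  computer|
|release system|
|voice     fast|
|word          |

Derivation:
Line 1: ['code', 'sky', 'play'] (min_width=13, slack=1)
Line 2: ['read', 'computer'] (min_width=13, slack=1)
Line 3: ['release', 'system'] (min_width=14, slack=0)
Line 4: ['voice', 'fast'] (min_width=10, slack=4)
Line 5: ['word'] (min_width=4, slack=10)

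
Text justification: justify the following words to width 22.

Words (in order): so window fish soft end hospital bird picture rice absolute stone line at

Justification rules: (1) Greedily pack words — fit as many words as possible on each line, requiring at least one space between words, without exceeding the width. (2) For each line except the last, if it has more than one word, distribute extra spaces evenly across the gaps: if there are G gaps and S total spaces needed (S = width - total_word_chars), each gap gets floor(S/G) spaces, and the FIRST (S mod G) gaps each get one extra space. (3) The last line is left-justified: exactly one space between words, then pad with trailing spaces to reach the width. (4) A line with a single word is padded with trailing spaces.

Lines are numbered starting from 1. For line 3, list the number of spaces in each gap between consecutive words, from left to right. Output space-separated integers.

Answer: 2 1

Derivation:
Line 1: ['so', 'window', 'fish', 'soft'] (min_width=19, slack=3)
Line 2: ['end', 'hospital', 'bird'] (min_width=17, slack=5)
Line 3: ['picture', 'rice', 'absolute'] (min_width=21, slack=1)
Line 4: ['stone', 'line', 'at'] (min_width=13, slack=9)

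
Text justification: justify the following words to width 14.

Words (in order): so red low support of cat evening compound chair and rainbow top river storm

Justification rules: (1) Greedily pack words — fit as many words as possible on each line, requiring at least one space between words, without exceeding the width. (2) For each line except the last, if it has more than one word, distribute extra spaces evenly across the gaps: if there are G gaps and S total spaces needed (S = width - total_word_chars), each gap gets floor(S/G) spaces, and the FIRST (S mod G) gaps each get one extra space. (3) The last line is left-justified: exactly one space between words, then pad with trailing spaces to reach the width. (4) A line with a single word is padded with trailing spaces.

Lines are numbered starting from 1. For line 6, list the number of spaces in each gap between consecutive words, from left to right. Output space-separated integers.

Line 1: ['so', 'red', 'low'] (min_width=10, slack=4)
Line 2: ['support', 'of', 'cat'] (min_width=14, slack=0)
Line 3: ['evening'] (min_width=7, slack=7)
Line 4: ['compound', 'chair'] (min_width=14, slack=0)
Line 5: ['and', 'rainbow'] (min_width=11, slack=3)
Line 6: ['top', 'river'] (min_width=9, slack=5)
Line 7: ['storm'] (min_width=5, slack=9)

Answer: 6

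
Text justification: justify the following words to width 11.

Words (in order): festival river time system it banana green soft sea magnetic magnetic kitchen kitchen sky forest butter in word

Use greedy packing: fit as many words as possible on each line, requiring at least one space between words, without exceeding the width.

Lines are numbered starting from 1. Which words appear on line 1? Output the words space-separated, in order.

Line 1: ['festival'] (min_width=8, slack=3)
Line 2: ['river', 'time'] (min_width=10, slack=1)
Line 3: ['system', 'it'] (min_width=9, slack=2)
Line 4: ['banana'] (min_width=6, slack=5)
Line 5: ['green', 'soft'] (min_width=10, slack=1)
Line 6: ['sea'] (min_width=3, slack=8)
Line 7: ['magnetic'] (min_width=8, slack=3)
Line 8: ['magnetic'] (min_width=8, slack=3)
Line 9: ['kitchen'] (min_width=7, slack=4)
Line 10: ['kitchen', 'sky'] (min_width=11, slack=0)
Line 11: ['forest'] (min_width=6, slack=5)
Line 12: ['butter', 'in'] (min_width=9, slack=2)
Line 13: ['word'] (min_width=4, slack=7)

Answer: festival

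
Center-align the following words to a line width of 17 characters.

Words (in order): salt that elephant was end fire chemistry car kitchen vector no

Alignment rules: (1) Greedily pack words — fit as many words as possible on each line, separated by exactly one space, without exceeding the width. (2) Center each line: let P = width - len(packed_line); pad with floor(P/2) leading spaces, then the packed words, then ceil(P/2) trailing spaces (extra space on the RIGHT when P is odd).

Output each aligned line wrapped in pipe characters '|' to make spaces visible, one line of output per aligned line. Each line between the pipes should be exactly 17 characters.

Answer: |    salt that    |
|elephant was end |
| fire chemistry  |
|   car kitchen   |
|    vector no    |

Derivation:
Line 1: ['salt', 'that'] (min_width=9, slack=8)
Line 2: ['elephant', 'was', 'end'] (min_width=16, slack=1)
Line 3: ['fire', 'chemistry'] (min_width=14, slack=3)
Line 4: ['car', 'kitchen'] (min_width=11, slack=6)
Line 5: ['vector', 'no'] (min_width=9, slack=8)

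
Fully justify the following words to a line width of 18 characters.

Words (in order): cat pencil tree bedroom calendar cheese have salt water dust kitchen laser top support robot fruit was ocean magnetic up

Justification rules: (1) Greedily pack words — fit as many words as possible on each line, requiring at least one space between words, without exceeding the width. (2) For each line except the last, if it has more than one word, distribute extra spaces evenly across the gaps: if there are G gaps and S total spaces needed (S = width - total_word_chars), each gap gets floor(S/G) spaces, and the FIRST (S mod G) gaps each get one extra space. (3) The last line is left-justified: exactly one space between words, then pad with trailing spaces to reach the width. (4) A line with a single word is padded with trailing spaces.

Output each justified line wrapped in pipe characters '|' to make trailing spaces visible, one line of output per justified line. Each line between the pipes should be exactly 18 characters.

Answer: |cat   pencil  tree|
|bedroom   calendar|
|cheese  have  salt|
|water dust kitchen|
|laser  top support|
|robot   fruit  was|
|ocean magnetic up |

Derivation:
Line 1: ['cat', 'pencil', 'tree'] (min_width=15, slack=3)
Line 2: ['bedroom', 'calendar'] (min_width=16, slack=2)
Line 3: ['cheese', 'have', 'salt'] (min_width=16, slack=2)
Line 4: ['water', 'dust', 'kitchen'] (min_width=18, slack=0)
Line 5: ['laser', 'top', 'support'] (min_width=17, slack=1)
Line 6: ['robot', 'fruit', 'was'] (min_width=15, slack=3)
Line 7: ['ocean', 'magnetic', 'up'] (min_width=17, slack=1)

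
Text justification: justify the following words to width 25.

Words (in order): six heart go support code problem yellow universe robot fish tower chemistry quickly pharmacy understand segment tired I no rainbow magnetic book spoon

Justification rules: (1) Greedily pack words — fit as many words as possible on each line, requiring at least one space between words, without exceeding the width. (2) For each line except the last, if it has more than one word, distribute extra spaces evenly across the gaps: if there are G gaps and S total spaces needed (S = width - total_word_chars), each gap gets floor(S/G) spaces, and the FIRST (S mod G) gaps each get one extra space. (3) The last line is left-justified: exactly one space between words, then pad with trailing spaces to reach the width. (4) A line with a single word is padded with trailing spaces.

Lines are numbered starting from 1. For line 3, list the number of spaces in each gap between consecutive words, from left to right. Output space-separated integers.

Answer: 6 5

Derivation:
Line 1: ['six', 'heart', 'go', 'support', 'code'] (min_width=25, slack=0)
Line 2: ['problem', 'yellow', 'universe'] (min_width=23, slack=2)
Line 3: ['robot', 'fish', 'tower'] (min_width=16, slack=9)
Line 4: ['chemistry', 'quickly'] (min_width=17, slack=8)
Line 5: ['pharmacy', 'understand'] (min_width=19, slack=6)
Line 6: ['segment', 'tired', 'I', 'no'] (min_width=18, slack=7)
Line 7: ['rainbow', 'magnetic', 'book'] (min_width=21, slack=4)
Line 8: ['spoon'] (min_width=5, slack=20)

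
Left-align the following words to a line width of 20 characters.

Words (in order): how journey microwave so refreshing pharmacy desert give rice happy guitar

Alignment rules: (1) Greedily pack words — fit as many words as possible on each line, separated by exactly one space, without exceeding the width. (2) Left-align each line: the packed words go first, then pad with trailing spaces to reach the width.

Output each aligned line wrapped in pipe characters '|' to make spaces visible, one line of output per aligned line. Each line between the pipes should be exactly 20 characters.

Answer: |how journey         |
|microwave so        |
|refreshing pharmacy |
|desert give rice    |
|happy guitar        |

Derivation:
Line 1: ['how', 'journey'] (min_width=11, slack=9)
Line 2: ['microwave', 'so'] (min_width=12, slack=8)
Line 3: ['refreshing', 'pharmacy'] (min_width=19, slack=1)
Line 4: ['desert', 'give', 'rice'] (min_width=16, slack=4)
Line 5: ['happy', 'guitar'] (min_width=12, slack=8)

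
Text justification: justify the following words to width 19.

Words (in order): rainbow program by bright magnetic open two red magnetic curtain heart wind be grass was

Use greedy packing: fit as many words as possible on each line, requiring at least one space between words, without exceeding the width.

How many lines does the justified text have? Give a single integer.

Line 1: ['rainbow', 'program', 'by'] (min_width=18, slack=1)
Line 2: ['bright', 'magnetic'] (min_width=15, slack=4)
Line 3: ['open', 'two', 'red'] (min_width=12, slack=7)
Line 4: ['magnetic', 'curtain'] (min_width=16, slack=3)
Line 5: ['heart', 'wind', 'be', 'grass'] (min_width=19, slack=0)
Line 6: ['was'] (min_width=3, slack=16)
Total lines: 6

Answer: 6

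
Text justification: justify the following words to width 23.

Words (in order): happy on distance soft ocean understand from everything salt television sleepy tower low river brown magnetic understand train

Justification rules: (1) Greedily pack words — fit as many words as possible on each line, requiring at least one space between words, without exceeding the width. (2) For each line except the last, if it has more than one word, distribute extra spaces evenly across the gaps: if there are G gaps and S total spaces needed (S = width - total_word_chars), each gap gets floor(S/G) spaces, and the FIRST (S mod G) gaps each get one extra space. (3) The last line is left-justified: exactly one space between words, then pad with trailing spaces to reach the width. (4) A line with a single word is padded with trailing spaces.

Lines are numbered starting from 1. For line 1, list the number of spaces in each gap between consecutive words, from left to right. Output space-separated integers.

Answer: 2 1 1

Derivation:
Line 1: ['happy', 'on', 'distance', 'soft'] (min_width=22, slack=1)
Line 2: ['ocean', 'understand', 'from'] (min_width=21, slack=2)
Line 3: ['everything', 'salt'] (min_width=15, slack=8)
Line 4: ['television', 'sleepy', 'tower'] (min_width=23, slack=0)
Line 5: ['low', 'river', 'brown'] (min_width=15, slack=8)
Line 6: ['magnetic', 'understand'] (min_width=19, slack=4)
Line 7: ['train'] (min_width=5, slack=18)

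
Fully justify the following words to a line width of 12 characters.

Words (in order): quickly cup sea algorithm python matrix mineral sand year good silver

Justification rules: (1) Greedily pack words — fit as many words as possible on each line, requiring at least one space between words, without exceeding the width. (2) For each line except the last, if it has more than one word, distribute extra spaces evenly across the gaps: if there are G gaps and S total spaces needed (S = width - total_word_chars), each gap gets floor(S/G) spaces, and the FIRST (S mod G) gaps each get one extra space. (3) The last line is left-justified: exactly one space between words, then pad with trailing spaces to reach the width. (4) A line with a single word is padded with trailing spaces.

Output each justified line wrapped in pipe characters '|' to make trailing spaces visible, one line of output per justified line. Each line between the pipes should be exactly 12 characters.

Answer: |quickly  cup|
|sea         |
|algorithm   |
|python      |
|matrix      |
|mineral sand|
|year    good|
|silver      |

Derivation:
Line 1: ['quickly', 'cup'] (min_width=11, slack=1)
Line 2: ['sea'] (min_width=3, slack=9)
Line 3: ['algorithm'] (min_width=9, slack=3)
Line 4: ['python'] (min_width=6, slack=6)
Line 5: ['matrix'] (min_width=6, slack=6)
Line 6: ['mineral', 'sand'] (min_width=12, slack=0)
Line 7: ['year', 'good'] (min_width=9, slack=3)
Line 8: ['silver'] (min_width=6, slack=6)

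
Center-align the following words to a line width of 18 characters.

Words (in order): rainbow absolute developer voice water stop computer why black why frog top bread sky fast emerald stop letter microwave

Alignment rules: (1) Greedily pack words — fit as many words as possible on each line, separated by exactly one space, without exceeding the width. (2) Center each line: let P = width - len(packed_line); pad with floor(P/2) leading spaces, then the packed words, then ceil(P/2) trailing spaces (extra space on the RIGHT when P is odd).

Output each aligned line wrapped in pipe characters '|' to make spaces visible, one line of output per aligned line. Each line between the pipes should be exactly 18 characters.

Line 1: ['rainbow', 'absolute'] (min_width=16, slack=2)
Line 2: ['developer', 'voice'] (min_width=15, slack=3)
Line 3: ['water', 'stop'] (min_width=10, slack=8)
Line 4: ['computer', 'why', 'black'] (min_width=18, slack=0)
Line 5: ['why', 'frog', 'top', 'bread'] (min_width=18, slack=0)
Line 6: ['sky', 'fast', 'emerald'] (min_width=16, slack=2)
Line 7: ['stop', 'letter'] (min_width=11, slack=7)
Line 8: ['microwave'] (min_width=9, slack=9)

Answer: | rainbow absolute |
| developer voice  |
|    water stop    |
|computer why black|
|why frog top bread|
| sky fast emerald |
|   stop letter    |
|    microwave     |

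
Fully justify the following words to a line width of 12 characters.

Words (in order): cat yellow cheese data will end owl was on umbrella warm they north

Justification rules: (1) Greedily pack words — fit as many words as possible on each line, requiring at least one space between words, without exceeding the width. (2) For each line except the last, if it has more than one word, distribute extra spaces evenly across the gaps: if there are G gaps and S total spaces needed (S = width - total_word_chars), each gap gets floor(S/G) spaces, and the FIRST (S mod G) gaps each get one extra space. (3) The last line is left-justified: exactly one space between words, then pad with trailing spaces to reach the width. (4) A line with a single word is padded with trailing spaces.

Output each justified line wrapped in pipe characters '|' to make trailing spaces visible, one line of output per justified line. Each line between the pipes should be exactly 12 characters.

Line 1: ['cat', 'yellow'] (min_width=10, slack=2)
Line 2: ['cheese', 'data'] (min_width=11, slack=1)
Line 3: ['will', 'end', 'owl'] (min_width=12, slack=0)
Line 4: ['was', 'on'] (min_width=6, slack=6)
Line 5: ['umbrella'] (min_width=8, slack=4)
Line 6: ['warm', 'they'] (min_width=9, slack=3)
Line 7: ['north'] (min_width=5, slack=7)

Answer: |cat   yellow|
|cheese  data|
|will end owl|
|was       on|
|umbrella    |
|warm    they|
|north       |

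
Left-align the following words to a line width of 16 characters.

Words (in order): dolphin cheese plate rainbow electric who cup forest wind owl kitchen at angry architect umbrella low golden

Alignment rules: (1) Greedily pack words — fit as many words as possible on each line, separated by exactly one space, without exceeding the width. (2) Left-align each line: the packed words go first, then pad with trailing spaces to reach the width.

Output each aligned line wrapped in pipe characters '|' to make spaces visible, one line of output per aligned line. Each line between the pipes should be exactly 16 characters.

Line 1: ['dolphin', 'cheese'] (min_width=14, slack=2)
Line 2: ['plate', 'rainbow'] (min_width=13, slack=3)
Line 3: ['electric', 'who', 'cup'] (min_width=16, slack=0)
Line 4: ['forest', 'wind', 'owl'] (min_width=15, slack=1)
Line 5: ['kitchen', 'at', 'angry'] (min_width=16, slack=0)
Line 6: ['architect'] (min_width=9, slack=7)
Line 7: ['umbrella', 'low'] (min_width=12, slack=4)
Line 8: ['golden'] (min_width=6, slack=10)

Answer: |dolphin cheese  |
|plate rainbow   |
|electric who cup|
|forest wind owl |
|kitchen at angry|
|architect       |
|umbrella low    |
|golden          |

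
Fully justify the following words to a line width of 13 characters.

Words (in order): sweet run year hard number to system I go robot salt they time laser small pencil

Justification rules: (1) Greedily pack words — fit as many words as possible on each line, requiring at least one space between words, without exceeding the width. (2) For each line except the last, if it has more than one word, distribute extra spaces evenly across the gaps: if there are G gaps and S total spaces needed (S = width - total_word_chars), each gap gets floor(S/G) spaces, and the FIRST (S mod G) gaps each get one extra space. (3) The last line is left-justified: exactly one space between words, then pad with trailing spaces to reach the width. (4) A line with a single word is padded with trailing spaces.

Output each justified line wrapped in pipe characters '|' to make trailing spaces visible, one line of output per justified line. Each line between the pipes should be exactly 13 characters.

Line 1: ['sweet', 'run'] (min_width=9, slack=4)
Line 2: ['year', 'hard'] (min_width=9, slack=4)
Line 3: ['number', 'to'] (min_width=9, slack=4)
Line 4: ['system', 'I', 'go'] (min_width=11, slack=2)
Line 5: ['robot', 'salt'] (min_width=10, slack=3)
Line 6: ['they', 'time'] (min_width=9, slack=4)
Line 7: ['laser', 'small'] (min_width=11, slack=2)
Line 8: ['pencil'] (min_width=6, slack=7)

Answer: |sweet     run|
|year     hard|
|number     to|
|system  I  go|
|robot    salt|
|they     time|
|laser   small|
|pencil       |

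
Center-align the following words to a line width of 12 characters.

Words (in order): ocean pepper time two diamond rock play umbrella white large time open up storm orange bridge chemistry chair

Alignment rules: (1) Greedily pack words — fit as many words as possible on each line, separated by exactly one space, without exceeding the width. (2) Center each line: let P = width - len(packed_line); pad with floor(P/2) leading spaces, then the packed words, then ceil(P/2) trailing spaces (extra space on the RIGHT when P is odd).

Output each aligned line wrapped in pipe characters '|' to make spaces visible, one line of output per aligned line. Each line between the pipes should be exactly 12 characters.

Line 1: ['ocean', 'pepper'] (min_width=12, slack=0)
Line 2: ['time', 'two'] (min_width=8, slack=4)
Line 3: ['diamond', 'rock'] (min_width=12, slack=0)
Line 4: ['play'] (min_width=4, slack=8)
Line 5: ['umbrella'] (min_width=8, slack=4)
Line 6: ['white', 'large'] (min_width=11, slack=1)
Line 7: ['time', 'open', 'up'] (min_width=12, slack=0)
Line 8: ['storm', 'orange'] (min_width=12, slack=0)
Line 9: ['bridge'] (min_width=6, slack=6)
Line 10: ['chemistry'] (min_width=9, slack=3)
Line 11: ['chair'] (min_width=5, slack=7)

Answer: |ocean pepper|
|  time two  |
|diamond rock|
|    play    |
|  umbrella  |
|white large |
|time open up|
|storm orange|
|   bridge   |
| chemistry  |
|   chair    |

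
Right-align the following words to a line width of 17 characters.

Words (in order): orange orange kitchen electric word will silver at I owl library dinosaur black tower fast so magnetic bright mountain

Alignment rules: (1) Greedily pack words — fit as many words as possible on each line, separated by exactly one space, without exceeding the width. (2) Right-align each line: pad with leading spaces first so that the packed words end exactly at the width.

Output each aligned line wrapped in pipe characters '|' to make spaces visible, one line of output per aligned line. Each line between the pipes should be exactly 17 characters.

Line 1: ['orange', 'orange'] (min_width=13, slack=4)
Line 2: ['kitchen', 'electric'] (min_width=16, slack=1)
Line 3: ['word', 'will', 'silver'] (min_width=16, slack=1)
Line 4: ['at', 'I', 'owl', 'library'] (min_width=16, slack=1)
Line 5: ['dinosaur', 'black'] (min_width=14, slack=3)
Line 6: ['tower', 'fast', 'so'] (min_width=13, slack=4)
Line 7: ['magnetic', 'bright'] (min_width=15, slack=2)
Line 8: ['mountain'] (min_width=8, slack=9)

Answer: |    orange orange|
| kitchen electric|
| word will silver|
| at I owl library|
|   dinosaur black|
|    tower fast so|
|  magnetic bright|
|         mountain|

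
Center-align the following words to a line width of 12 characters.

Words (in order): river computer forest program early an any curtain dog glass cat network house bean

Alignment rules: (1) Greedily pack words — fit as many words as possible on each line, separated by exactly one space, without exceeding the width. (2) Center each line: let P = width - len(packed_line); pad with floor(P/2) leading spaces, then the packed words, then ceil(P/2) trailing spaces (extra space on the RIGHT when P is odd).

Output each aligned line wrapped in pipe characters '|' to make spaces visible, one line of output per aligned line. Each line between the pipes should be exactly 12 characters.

Line 1: ['river'] (min_width=5, slack=7)
Line 2: ['computer'] (min_width=8, slack=4)
Line 3: ['forest'] (min_width=6, slack=6)
Line 4: ['program'] (min_width=7, slack=5)
Line 5: ['early', 'an', 'any'] (min_width=12, slack=0)
Line 6: ['curtain', 'dog'] (min_width=11, slack=1)
Line 7: ['glass', 'cat'] (min_width=9, slack=3)
Line 8: ['network'] (min_width=7, slack=5)
Line 9: ['house', 'bean'] (min_width=10, slack=2)

Answer: |   river    |
|  computer  |
|   forest   |
|  program   |
|early an any|
|curtain dog |
| glass cat  |
|  network   |
| house bean |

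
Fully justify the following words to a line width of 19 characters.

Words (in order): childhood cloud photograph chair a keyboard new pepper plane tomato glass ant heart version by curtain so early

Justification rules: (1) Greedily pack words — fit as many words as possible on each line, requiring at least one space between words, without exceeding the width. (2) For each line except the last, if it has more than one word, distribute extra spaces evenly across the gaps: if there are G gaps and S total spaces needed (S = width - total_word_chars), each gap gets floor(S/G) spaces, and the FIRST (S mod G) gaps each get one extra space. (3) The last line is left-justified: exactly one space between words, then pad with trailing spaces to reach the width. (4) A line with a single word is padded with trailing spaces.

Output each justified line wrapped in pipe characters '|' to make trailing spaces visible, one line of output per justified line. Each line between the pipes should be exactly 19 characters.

Answer: |childhood     cloud|
|photograph  chair a|
|keyboard new pepper|
|plane  tomato glass|
|ant  heart  version|
|by curtain so early|

Derivation:
Line 1: ['childhood', 'cloud'] (min_width=15, slack=4)
Line 2: ['photograph', 'chair', 'a'] (min_width=18, slack=1)
Line 3: ['keyboard', 'new', 'pepper'] (min_width=19, slack=0)
Line 4: ['plane', 'tomato', 'glass'] (min_width=18, slack=1)
Line 5: ['ant', 'heart', 'version'] (min_width=17, slack=2)
Line 6: ['by', 'curtain', 'so', 'early'] (min_width=19, slack=0)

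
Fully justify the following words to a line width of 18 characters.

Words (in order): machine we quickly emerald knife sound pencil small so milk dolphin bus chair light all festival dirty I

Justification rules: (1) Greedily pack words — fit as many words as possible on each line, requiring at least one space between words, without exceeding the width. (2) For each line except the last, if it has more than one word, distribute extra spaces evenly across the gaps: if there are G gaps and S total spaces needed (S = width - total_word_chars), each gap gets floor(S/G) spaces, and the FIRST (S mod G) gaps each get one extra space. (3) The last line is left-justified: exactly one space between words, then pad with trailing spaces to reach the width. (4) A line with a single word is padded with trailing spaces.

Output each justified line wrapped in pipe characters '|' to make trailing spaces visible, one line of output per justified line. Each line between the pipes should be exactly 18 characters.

Answer: |machine we quickly|
|emerald      knife|
|sound pencil small|
|so   milk  dolphin|
|bus   chair  light|
|all festival dirty|
|I                 |

Derivation:
Line 1: ['machine', 'we', 'quickly'] (min_width=18, slack=0)
Line 2: ['emerald', 'knife'] (min_width=13, slack=5)
Line 3: ['sound', 'pencil', 'small'] (min_width=18, slack=0)
Line 4: ['so', 'milk', 'dolphin'] (min_width=15, slack=3)
Line 5: ['bus', 'chair', 'light'] (min_width=15, slack=3)
Line 6: ['all', 'festival', 'dirty'] (min_width=18, slack=0)
Line 7: ['I'] (min_width=1, slack=17)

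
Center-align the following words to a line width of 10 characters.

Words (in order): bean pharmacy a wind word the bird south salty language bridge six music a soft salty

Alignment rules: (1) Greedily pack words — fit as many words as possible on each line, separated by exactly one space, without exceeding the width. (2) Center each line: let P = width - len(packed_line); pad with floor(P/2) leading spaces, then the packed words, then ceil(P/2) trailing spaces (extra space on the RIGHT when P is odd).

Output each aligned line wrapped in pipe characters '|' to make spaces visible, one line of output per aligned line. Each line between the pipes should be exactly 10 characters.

Answer: |   bean   |
|pharmacy a|
|wind word |
| the bird |
|  south   |
|  salty   |
| language |
|bridge six|
| music a  |
|soft salty|

Derivation:
Line 1: ['bean'] (min_width=4, slack=6)
Line 2: ['pharmacy', 'a'] (min_width=10, slack=0)
Line 3: ['wind', 'word'] (min_width=9, slack=1)
Line 4: ['the', 'bird'] (min_width=8, slack=2)
Line 5: ['south'] (min_width=5, slack=5)
Line 6: ['salty'] (min_width=5, slack=5)
Line 7: ['language'] (min_width=8, slack=2)
Line 8: ['bridge', 'six'] (min_width=10, slack=0)
Line 9: ['music', 'a'] (min_width=7, slack=3)
Line 10: ['soft', 'salty'] (min_width=10, slack=0)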